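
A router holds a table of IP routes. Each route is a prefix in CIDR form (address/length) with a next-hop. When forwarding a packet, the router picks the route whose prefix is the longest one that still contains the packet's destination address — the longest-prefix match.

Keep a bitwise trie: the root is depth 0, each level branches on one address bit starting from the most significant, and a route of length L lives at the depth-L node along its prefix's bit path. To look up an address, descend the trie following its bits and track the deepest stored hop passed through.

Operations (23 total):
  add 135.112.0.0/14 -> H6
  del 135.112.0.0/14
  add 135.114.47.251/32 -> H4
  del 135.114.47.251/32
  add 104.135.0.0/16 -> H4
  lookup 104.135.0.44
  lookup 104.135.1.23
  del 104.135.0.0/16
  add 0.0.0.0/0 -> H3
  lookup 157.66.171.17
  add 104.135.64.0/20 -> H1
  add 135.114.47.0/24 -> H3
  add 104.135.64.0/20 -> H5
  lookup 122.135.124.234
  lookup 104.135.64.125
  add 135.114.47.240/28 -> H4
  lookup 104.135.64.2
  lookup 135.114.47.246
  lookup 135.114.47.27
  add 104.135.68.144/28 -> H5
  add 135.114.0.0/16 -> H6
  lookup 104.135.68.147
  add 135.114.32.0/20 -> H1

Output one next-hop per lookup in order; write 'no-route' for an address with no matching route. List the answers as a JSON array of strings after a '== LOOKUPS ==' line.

Process each operation:
  + 135.112.0.0/14 (H6) depth=14
  del 135.112.0.0/14 (clear depth 14)
  + 135.114.47.251/32 (H4) depth=32
  del 135.114.47.251/32 (clear depth 32)
  + 104.135.0.0/16 (H4) depth=16
  lookup 104.135.0.44: bits 0110100010000111 walk d0:-→d1:-→d2:-→d3:-→d4:-→d5:-→d6:-→d7:-→d8:-→d9:-→d10:-→d11:-→d12:-→d13:-→d14:-→d15:-→d16:H4 -> H4
  lookup 104.135.1.23: bits 0110100010000111 walk d0:-→d1:-→d2:-→d3:-→d4:-→d5:-→d6:-→d7:-→d8:-→d9:-→d10:-→d11:-→d12:-→d13:-→d14:-→d15:-→d16:H4 -> H4
  del 104.135.0.0/16 (clear depth 16)
  + 0.0.0.0/0 (H3) depth=0
  lookup 157.66.171.17: bits 100 walk d0:H3→d1:-→d2:-→d3:- -> H3
  + 104.135.64.0/20 (H1) depth=20
  + 135.114.47.0/24 (H3) depth=24
  + 104.135.64.0/20 (H5) depth=20
  lookup 122.135.124.234: bits 011 walk d0:H3→d1:-→d2:-→d3:- -> H3
  lookup 104.135.64.125: bits 01101000100001110100 walk d0:H3→d1:-→d2:-→d3:-→d4:-→d5:-→d6:-→d7:-→d8:-→d9:-→d10:-→d11:-→d12:-→d13:-→d14:-→d15:-→d16:-→d17:-→d18:-→d19:-→d20:H5 -> H5
  + 135.114.47.240/28 (H4) depth=28
  lookup 104.135.64.2: bits 01101000100001110100 walk d0:H3→d1:-→d2:-→d3:-→d4:-→d5:-→d6:-→d7:-→d8:-→d9:-→d10:-→d11:-→d12:-→d13:-→d14:-→d15:-→d16:-→d17:-→d18:-→d19:-→d20:H5 -> H5
  lookup 135.114.47.246: bits 1000011101110010001011111111 walk d0:H3→d1:-→d2:-→d3:-→d4:-→d5:-→d6:-→d7:-→d8:-→d9:-→d10:-→d11:-→d12:-→d13:-→d14:-→d15:-→d16:-→d17:-→d18:-→d19:-→d20:-→d21:-→d22:-→d23:-→d24:H3→d25:-→d26:-→d27:-→d28:H4 -> H4
  lookup 135.114.47.27: bits 100001110111001000101111 walk d0:H3→d1:-→d2:-→d3:-→d4:-→d5:-→d6:-→d7:-→d8:-→d9:-→d10:-→d11:-→d12:-→d13:-→d14:-→d15:-→d16:-→d17:-→d18:-→d19:-→d20:-→d21:-→d22:-→d23:-→d24:H3 -> H3
  + 104.135.68.144/28 (H5) depth=28
  + 135.114.0.0/16 (H6) depth=16
  lookup 104.135.68.147: bits 0110100010000111010001001001 walk d0:H3→d1:-→d2:-→d3:-→d4:-→d5:-→d6:-→d7:-→d8:-→d9:-→d10:-→d11:-→d12:-→d13:-→d14:-→d15:-→d16:-→d17:-→d18:-→d19:-→d20:H5→d21:-→d22:-→d23:-→d24:-→d25:-→d26:-→d27:-→d28:H5 -> H5
  + 135.114.32.0/20 (H1) depth=20

== LOOKUPS ==
["H4","H4","H3","H3","H5","H5","H4","H3","H5"]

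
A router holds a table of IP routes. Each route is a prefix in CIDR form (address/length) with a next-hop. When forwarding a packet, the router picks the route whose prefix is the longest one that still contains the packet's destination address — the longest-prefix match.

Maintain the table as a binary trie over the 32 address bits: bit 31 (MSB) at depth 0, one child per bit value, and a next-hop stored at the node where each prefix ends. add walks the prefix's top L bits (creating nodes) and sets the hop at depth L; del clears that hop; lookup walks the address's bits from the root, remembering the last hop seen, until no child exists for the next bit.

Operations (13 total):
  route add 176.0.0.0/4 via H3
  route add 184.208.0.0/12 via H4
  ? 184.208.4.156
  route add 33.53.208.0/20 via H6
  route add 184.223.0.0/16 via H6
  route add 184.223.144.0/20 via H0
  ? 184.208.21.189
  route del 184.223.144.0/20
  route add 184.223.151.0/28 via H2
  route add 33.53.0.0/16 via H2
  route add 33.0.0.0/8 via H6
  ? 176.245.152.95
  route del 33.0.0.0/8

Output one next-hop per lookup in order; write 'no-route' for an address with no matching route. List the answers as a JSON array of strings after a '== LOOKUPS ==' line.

Trace:
  + 176.0.0.0/4 (H3) depth=4
  + 184.208.0.0/12 (H4) depth=12
  ? 184.208.4.156  path d0:-→d1:-→d2:-→d3:-→d4:H3→d5:-→d6:-→d7:-→d8:-→d9:-→d10:-→d11:-→d12:H4  best=H4
  + 33.53.208.0/20 (H6) depth=20
  + 184.223.0.0/16 (H6) depth=16
  + 184.223.144.0/20 (H0) depth=20
  ? 184.208.21.189  path d0:-→d1:-→d2:-→d3:-→d4:H3→d5:-→d6:-→d7:-→d8:-→d9:-→d10:-→d11:-→d12:H4  best=H4
  del 184.223.144.0/20 (clear depth 20)
  + 184.223.151.0/28 (H2) depth=28
  + 33.53.0.0/16 (H2) depth=16
  + 33.0.0.0/8 (H6) depth=8
  ? 176.245.152.95  path d0:-→d1:-→d2:-→d3:-→d4:H3  best=H3
  del 33.0.0.0/8 (clear depth 8)

== LOOKUPS ==
["H4","H4","H3"]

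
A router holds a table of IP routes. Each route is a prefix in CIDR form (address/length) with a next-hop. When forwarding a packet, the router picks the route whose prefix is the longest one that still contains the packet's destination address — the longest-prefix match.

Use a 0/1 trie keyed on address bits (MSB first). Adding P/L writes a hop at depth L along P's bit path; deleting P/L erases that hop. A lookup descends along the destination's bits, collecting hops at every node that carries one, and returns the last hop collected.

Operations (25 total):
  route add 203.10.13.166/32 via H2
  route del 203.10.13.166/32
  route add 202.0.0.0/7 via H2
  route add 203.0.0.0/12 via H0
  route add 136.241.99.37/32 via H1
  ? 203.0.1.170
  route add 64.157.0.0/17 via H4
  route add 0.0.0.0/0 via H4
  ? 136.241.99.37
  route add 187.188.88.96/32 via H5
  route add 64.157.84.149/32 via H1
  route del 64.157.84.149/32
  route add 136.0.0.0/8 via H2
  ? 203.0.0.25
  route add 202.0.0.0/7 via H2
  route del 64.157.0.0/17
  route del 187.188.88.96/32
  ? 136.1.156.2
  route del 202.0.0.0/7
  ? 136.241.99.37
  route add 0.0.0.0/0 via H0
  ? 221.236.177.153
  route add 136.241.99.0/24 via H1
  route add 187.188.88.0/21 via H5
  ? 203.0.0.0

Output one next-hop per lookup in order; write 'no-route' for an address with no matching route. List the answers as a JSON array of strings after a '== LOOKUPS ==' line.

Apply in order:
  + 203.10.13.166/32 (H2) depth=32
  del 203.10.13.166/32 (clear depth 32)
  + 202.0.0.0/7 (H2) depth=7
  + 203.0.0.0/12 (H0) depth=12
  + 136.241.99.37/32 (H1) depth=32
  ? 203.0.1.170  path d0:-→d1:-→d2:-→d3:-→d4:-→d5:-→d6:-→d7:H2→d8:-→d9:-→d10:-→d11:-→d12:H0  best=H0
  + 64.157.0.0/17 (H4) depth=17
  + 0.0.0.0/0 (H4) depth=0
  ? 136.241.99.37  path d0:H4→d1:-→d2:-→d3:-→d4:-→d5:-→d6:-→d7:-→d8:-→d9:-→d10:-→d11:-→d12:-→d13:-→d14:-→d15:-→d16:-→d17:-→d18:-→d19:-→d20:-→d21:-→d22:-→d23:-→d24:-→d25:-→d26:-→d27:-→d28:-→d29:-→d30:-→d31:-→d32:H1  best=H1
  + 187.188.88.96/32 (H5) depth=32
  + 64.157.84.149/32 (H1) depth=32
  del 64.157.84.149/32 (clear depth 32)
  + 136.0.0.0/8 (H2) depth=8
  ? 203.0.0.25  path d0:H4→d1:-→d2:-→d3:-→d4:-→d5:-→d6:-→d7:H2→d8:-→d9:-→d10:-→d11:-→d12:H0  best=H0
  + 202.0.0.0/7 (H2) depth=7
  del 64.157.0.0/17 (clear depth 17)
  del 187.188.88.96/32 (clear depth 32)
  ? 136.1.156.2  path d0:H4→d1:-→d2:-→d3:-→d4:-→d5:-→d6:-→d7:-→d8:H2  best=H2
  del 202.0.0.0/7 (clear depth 7)
  ? 136.241.99.37  path d0:H4→d1:-→d2:-→d3:-→d4:-→d5:-→d6:-→d7:-→d8:H2→d9:-→d10:-→d11:-→d12:-→d13:-→d14:-→d15:-→d16:-→d17:-→d18:-→d19:-→d20:-→d21:-→d22:-→d23:-→d24:-→d25:-→d26:-→d27:-→d28:-→d29:-→d30:-→d31:-→d32:H1  best=H1
  + 0.0.0.0/0 (H0) depth=0
  ? 221.236.177.153  path d0:H0→d1:-→d2:-→d3:-  best=H0
  + 136.241.99.0/24 (H1) depth=24
  + 187.188.88.0/21 (H5) depth=21
  ? 203.0.0.0  path d0:H0→d1:-→d2:-→d3:-→d4:-→d5:-→d6:-→d7:-→d8:-→d9:-→d10:-→d11:-→d12:H0  best=H0

== LOOKUPS ==
["H0","H1","H0","H2","H1","H0","H0"]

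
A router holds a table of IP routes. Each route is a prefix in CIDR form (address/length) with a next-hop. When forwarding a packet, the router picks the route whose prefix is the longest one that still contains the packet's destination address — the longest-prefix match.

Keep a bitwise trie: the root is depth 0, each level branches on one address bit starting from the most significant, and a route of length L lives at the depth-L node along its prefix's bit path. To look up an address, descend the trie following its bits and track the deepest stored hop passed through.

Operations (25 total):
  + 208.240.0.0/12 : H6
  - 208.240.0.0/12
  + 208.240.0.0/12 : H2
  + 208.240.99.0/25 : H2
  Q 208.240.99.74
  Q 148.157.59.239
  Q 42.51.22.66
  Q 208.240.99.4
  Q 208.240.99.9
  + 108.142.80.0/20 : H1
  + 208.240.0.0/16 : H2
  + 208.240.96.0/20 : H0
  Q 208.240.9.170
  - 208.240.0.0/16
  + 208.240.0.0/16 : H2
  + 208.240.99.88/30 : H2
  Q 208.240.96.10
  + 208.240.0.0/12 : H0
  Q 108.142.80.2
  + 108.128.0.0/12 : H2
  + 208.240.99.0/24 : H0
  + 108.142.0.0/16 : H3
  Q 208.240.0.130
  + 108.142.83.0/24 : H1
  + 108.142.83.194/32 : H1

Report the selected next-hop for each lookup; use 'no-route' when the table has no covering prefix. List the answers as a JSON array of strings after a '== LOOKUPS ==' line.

Process each operation:
  add 208.240.0.0/12 -> H6 at depth 12
  del 208.240.0.0/12 (clear depth 12)
  add 208.240.0.0/12 -> H2 at depth 12
  add 208.240.99.0/25 -> H2 at depth 25
  Q 208.240.99.74: descend 1101000011110000011000110 ; hops seen [H2,H2] ; pick H2
  Q 148.157.59.239: descend 1 ; hops seen [∅] ; pick no-route
  Q 42.51.22.66: descend ε ; hops seen [∅] ; pick no-route
  Q 208.240.99.4: descend 1101000011110000011000110 ; hops seen [H2,H2] ; pick H2
  Q 208.240.99.9: descend 1101000011110000011000110 ; hops seen [H2,H2] ; pick H2
  add 108.142.80.0/20 -> H1 at depth 20
  add 208.240.0.0/16 -> H2 at depth 16
  add 208.240.96.0/20 -> H0 at depth 20
  Q 208.240.9.170: descend 11010000111100000 ; hops seen [H2,H2] ; pick H2
  del 208.240.0.0/16 (clear depth 16)
  add 208.240.0.0/16 -> H2 at depth 16
  add 208.240.99.88/30 -> H2 at depth 30
  Q 208.240.96.10: descend 1101000011110000011000 ; hops seen [H2,H2,H0] ; pick H0
  add 208.240.0.0/12 -> H0 at depth 12
  Q 108.142.80.2: descend 01101100100011100101 ; hops seen [H1] ; pick H1
  add 108.128.0.0/12 -> H2 at depth 12
  add 208.240.99.0/24 -> H0 at depth 24
  add 108.142.0.0/16 -> H3 at depth 16
  Q 208.240.0.130: descend 11010000111100000 ; hops seen [H0,H2] ; pick H2
  add 108.142.83.0/24 -> H1 at depth 24
  add 108.142.83.194/32 -> H1 at depth 32

== LOOKUPS ==
["H2","no-route","no-route","H2","H2","H2","H0","H1","H2"]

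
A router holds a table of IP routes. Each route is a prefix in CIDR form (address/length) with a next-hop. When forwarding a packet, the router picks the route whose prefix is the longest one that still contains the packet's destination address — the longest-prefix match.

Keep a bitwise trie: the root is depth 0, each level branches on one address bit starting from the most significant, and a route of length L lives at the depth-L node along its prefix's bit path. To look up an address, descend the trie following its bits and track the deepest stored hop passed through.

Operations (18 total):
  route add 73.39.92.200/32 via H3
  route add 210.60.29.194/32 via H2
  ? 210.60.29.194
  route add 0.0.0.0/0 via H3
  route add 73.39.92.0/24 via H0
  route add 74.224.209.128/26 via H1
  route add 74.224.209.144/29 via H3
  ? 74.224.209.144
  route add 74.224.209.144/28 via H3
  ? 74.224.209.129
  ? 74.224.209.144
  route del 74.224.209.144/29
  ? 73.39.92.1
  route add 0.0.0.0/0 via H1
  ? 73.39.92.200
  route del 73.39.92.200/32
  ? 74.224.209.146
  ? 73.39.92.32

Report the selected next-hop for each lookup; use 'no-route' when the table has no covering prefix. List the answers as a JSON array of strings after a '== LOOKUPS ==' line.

Trace:
  + 73.39.92.200/32 (H3) depth=32
  + 210.60.29.194/32 (H2) depth=32
  lookup 210.60.29.194: bits 11010010001111000001110111000010 walk d0:-→d1:-→d2:-→d3:-→d4:-→d5:-→d6:-→d7:-→d8:-→d9:-→d10:-→d11:-→d12:-→d13:-→d14:-→d15:-→d16:-→d17:-→d18:-→d19:-→d20:-→d21:-→d22:-→d23:-→d24:-→d25:-→d26:-→d27:-→d28:-→d29:-→d30:-→d31:-→d32:H2 -> H2
  + 0.0.0.0/0 (H3) depth=0
  + 73.39.92.0/24 (H0) depth=24
  + 74.224.209.128/26 (H1) depth=26
  + 74.224.209.144/29 (H3) depth=29
  lookup 74.224.209.144: bits 01001010111000001101000110010 walk d0:H3→d1:-→d2:-→d3:-→d4:-→d5:-→d6:-→d7:-→d8:-→d9:-→d10:-→d11:-→d12:-→d13:-→d14:-→d15:-→d16:-→d17:-→d18:-→d19:-→d20:-→d21:-→d22:-→d23:-→d24:-→d25:-→d26:H1→d27:-→d28:-→d29:H3 -> H3
  + 74.224.209.144/28 (H3) depth=28
  lookup 74.224.209.129: bits 010010101110000011010001100 walk d0:H3→d1:-→d2:-→d3:-→d4:-→d5:-→d6:-→d7:-→d8:-→d9:-→d10:-→d11:-→d12:-→d13:-→d14:-→d15:-→d16:-→d17:-→d18:-→d19:-→d20:-→d21:-→d22:-→d23:-→d24:-→d25:-→d26:H1→d27:- -> H1
  lookup 74.224.209.144: bits 01001010111000001101000110010 walk d0:H3→d1:-→d2:-→d3:-→d4:-→d5:-→d6:-→d7:-→d8:-→d9:-→d10:-→d11:-→d12:-→d13:-→d14:-→d15:-→d16:-→d17:-→d18:-→d19:-→d20:-→d21:-→d22:-→d23:-→d24:-→d25:-→d26:H1→d27:-→d28:H3→d29:H3 -> H3
  - 74.224.209.144/29 clear@29
  lookup 73.39.92.1: bits 010010010010011101011100 walk d0:H3→d1:-→d2:-→d3:-→d4:-→d5:-→d6:-→d7:-→d8:-→d9:-→d10:-→d11:-→d12:-→d13:-→d14:-→d15:-→d16:-→d17:-→d18:-→d19:-→d20:-→d21:-→d22:-→d23:-→d24:H0 -> H0
  + 0.0.0.0/0 (H1) depth=0
  lookup 73.39.92.200: bits 01001001001001110101110011001000 walk d0:H1→d1:-→d2:-→d3:-→d4:-→d5:-→d6:-→d7:-→d8:-→d9:-→d10:-→d11:-→d12:-→d13:-→d14:-→d15:-→d16:-→d17:-→d18:-→d19:-→d20:-→d21:-→d22:-→d23:-→d24:H0→d25:-→d26:-→d27:-→d28:-→d29:-→d30:-→d31:-→d32:H3 -> H3
  - 73.39.92.200/32 clear@32
  lookup 74.224.209.146: bits 01001010111000001101000110010 walk d0:H1→d1:-→d2:-→d3:-→d4:-→d5:-→d6:-→d7:-→d8:-→d9:-→d10:-→d11:-→d12:-→d13:-→d14:-→d15:-→d16:-→d17:-→d18:-→d19:-→d20:-→d21:-→d22:-→d23:-→d24:-→d25:-→d26:H1→d27:-→d28:H3→d29:- -> H3
  lookup 73.39.92.32: bits 010010010010011101011100 walk d0:H1→d1:-→d2:-→d3:-→d4:-→d5:-→d6:-→d7:-→d8:-→d9:-→d10:-→d11:-→d12:-→d13:-→d14:-→d15:-→d16:-→d17:-→d18:-→d19:-→d20:-→d21:-→d22:-→d23:-→d24:H0 -> H0

== LOOKUPS ==
["H2","H3","H1","H3","H0","H3","H3","H0"]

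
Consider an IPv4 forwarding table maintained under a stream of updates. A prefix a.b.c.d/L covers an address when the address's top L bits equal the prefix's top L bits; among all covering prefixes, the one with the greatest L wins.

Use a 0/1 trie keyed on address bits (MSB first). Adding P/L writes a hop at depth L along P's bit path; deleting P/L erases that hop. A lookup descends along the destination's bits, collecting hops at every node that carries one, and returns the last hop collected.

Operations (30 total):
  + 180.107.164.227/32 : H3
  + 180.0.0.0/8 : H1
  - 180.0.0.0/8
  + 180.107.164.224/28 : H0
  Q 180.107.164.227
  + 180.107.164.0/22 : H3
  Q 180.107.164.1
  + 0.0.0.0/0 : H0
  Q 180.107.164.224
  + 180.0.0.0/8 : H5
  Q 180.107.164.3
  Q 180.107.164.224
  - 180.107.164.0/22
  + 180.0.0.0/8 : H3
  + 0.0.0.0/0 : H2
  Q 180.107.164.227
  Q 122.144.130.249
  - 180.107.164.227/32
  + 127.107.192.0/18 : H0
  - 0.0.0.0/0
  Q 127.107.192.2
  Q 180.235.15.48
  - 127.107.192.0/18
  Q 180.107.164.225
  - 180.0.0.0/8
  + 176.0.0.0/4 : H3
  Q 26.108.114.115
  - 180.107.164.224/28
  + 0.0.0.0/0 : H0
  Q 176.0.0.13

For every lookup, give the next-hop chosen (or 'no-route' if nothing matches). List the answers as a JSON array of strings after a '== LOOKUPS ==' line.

Apply in order:
  + 180.107.164.227/32 (H3) depth=32
  + 180.0.0.0/8 (H1) depth=8
  - 180.0.0.0/8 clear@8
  + 180.107.164.224/28 (H0) depth=28
  Q 180.107.164.227: descend 10110100011010111010010011100011 ; hops seen [H0,H3] ; pick H3
  + 180.107.164.0/22 (H3) depth=22
  Q 180.107.164.1: descend 101101000110101110100100 ; hops seen [H3] ; pick H3
  + 0.0.0.0/0 (H0) depth=0
  Q 180.107.164.224: descend 101101000110101110100100111000 ; hops seen [H0,H3,H0] ; pick H0
  + 180.0.0.0/8 (H5) depth=8
  Q 180.107.164.3: descend 101101000110101110100100 ; hops seen [H0,H5,H3] ; pick H3
  Q 180.107.164.224: descend 101101000110101110100100111000 ; hops seen [H0,H5,H3,H0] ; pick H0
  - 180.107.164.0/22 clear@22
  + 180.0.0.0/8 (H3) depth=8
  + 0.0.0.0/0 (H2) depth=0
  Q 180.107.164.227: descend 10110100011010111010010011100011 ; hops seen [H2,H3,H0,H3] ; pick H3
  Q 122.144.130.249: descend ε ; hops seen [H2] ; pick H2
  - 180.107.164.227/32 clear@32
  + 127.107.192.0/18 (H0) depth=18
  - 0.0.0.0/0 clear@0
  Q 127.107.192.2: descend 011111110110101111 ; hops seen [H0] ; pick H0
  Q 180.235.15.48: descend 10110100 ; hops seen [H3] ; pick H3
  - 127.107.192.0/18 clear@18
  Q 180.107.164.225: descend 101101000110101110100100111000 ; hops seen [H3,H0] ; pick H0
  - 180.0.0.0/8 clear@8
  + 176.0.0.0/4 (H3) depth=4
  Q 26.108.114.115: descend 0 ; hops seen [∅] ; pick no-route
  - 180.107.164.224/28 clear@28
  + 0.0.0.0/0 (H0) depth=0
  Q 176.0.0.13: descend 10110 ; hops seen [H0,H3] ; pick H3

== LOOKUPS ==
["H3","H3","H0","H3","H0","H3","H2","H0","H3","H0","no-route","H3"]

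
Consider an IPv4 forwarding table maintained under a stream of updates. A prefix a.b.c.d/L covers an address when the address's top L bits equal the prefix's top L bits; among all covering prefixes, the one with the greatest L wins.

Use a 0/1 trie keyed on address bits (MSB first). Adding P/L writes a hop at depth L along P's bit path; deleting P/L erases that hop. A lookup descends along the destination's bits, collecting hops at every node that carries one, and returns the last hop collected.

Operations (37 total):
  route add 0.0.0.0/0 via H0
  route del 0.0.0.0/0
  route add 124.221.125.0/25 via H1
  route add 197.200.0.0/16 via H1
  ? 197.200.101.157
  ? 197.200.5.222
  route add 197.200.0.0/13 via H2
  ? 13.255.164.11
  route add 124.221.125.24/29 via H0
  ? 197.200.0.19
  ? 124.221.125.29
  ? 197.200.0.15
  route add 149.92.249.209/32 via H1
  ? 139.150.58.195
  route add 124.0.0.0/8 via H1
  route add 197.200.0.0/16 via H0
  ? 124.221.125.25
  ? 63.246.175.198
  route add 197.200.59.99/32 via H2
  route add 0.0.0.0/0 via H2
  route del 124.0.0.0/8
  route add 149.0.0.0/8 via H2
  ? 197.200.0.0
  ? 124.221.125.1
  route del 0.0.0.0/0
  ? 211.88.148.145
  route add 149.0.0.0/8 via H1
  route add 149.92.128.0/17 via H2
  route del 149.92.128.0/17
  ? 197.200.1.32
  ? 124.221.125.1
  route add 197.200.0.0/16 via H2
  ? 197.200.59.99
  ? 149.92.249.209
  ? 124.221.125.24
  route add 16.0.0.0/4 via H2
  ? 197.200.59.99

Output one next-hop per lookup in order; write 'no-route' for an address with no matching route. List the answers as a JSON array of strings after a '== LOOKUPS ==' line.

Apply in order:
  add 0.0.0.0/0 -> H0 at depth 0
  del 0.0.0.0/0 (clear depth 0)
  add 124.221.125.0/25 -> H1 at depth 25
  add 197.200.0.0/16 -> H1 at depth 16
  ? 197.200.101.157  path d0:-→d1:-→d2:-→d3:-→d4:-→d5:-→d6:-→d7:-→d8:-→d9:-→d10:-→d11:-→d12:-→d13:-→d14:-→d15:-→d16:H1  best=H1
  ? 197.200.5.222  path d0:-→d1:-→d2:-→d3:-→d4:-→d5:-→d6:-→d7:-→d8:-→d9:-→d10:-→d11:-→d12:-→d13:-→d14:-→d15:-→d16:H1  best=H1
  add 197.200.0.0/13 -> H2 at depth 13
  ? 13.255.164.11  path d0:-→d1:-  best=no-route
  add 124.221.125.24/29 -> H0 at depth 29
  ? 197.200.0.19  path d0:-→d1:-→d2:-→d3:-→d4:-→d5:-→d6:-→d7:-→d8:-→d9:-→d10:-→d11:-→d12:-→d13:H2→d14:-→d15:-→d16:H1  best=H1
  ? 124.221.125.29  path d0:-→d1:-→d2:-→d3:-→d4:-→d5:-→d6:-→d7:-→d8:-→d9:-→d10:-→d11:-→d12:-→d13:-→d14:-→d15:-→d16:-→d17:-→d18:-→d19:-→d20:-→d21:-→d22:-→d23:-→d24:-→d25:H1→d26:-→d27:-→d28:-→d29:H0  best=H0
  ? 197.200.0.15  path d0:-→d1:-→d2:-→d3:-→d4:-→d5:-→d6:-→d7:-→d8:-→d9:-→d10:-→d11:-→d12:-→d13:H2→d14:-→d15:-→d16:H1  best=H1
  add 149.92.249.209/32 -> H1 at depth 32
  ? 139.150.58.195  path d0:-→d1:-→d2:-→d3:-  best=no-route
  add 124.0.0.0/8 -> H1 at depth 8
  add 197.200.0.0/16 -> H0 at depth 16
  ? 124.221.125.25  path d0:-→d1:-→d2:-→d3:-→d4:-→d5:-→d6:-→d7:-→d8:H1→d9:-→d10:-→d11:-→d12:-→d13:-→d14:-→d15:-→d16:-→d17:-→d18:-→d19:-→d20:-→d21:-→d22:-→d23:-→d24:-→d25:H1→d26:-→d27:-→d28:-→d29:H0  best=H0
  ? 63.246.175.198  path d0:-→d1:-  best=no-route
  add 197.200.59.99/32 -> H2 at depth 32
  add 0.0.0.0/0 -> H2 at depth 0
  del 124.0.0.0/8 (clear depth 8)
  add 149.0.0.0/8 -> H2 at depth 8
  ? 197.200.0.0  path d0:H2→d1:-→d2:-→d3:-→d4:-→d5:-→d6:-→d7:-→d8:-→d9:-→d10:-→d11:-→d12:-→d13:H2→d14:-→d15:-→d16:H0→d17:-→d18:-  best=H0
  ? 124.221.125.1  path d0:H2→d1:-→d2:-→d3:-→d4:-→d5:-→d6:-→d7:-→d8:-→d9:-→d10:-→d11:-→d12:-→d13:-→d14:-→d15:-→d16:-→d17:-→d18:-→d19:-→d20:-→d21:-→d22:-→d23:-→d24:-→d25:H1→d26:-→d27:-  best=H1
  del 0.0.0.0/0 (clear depth 0)
  ? 211.88.148.145  path d0:-→d1:-→d2:-→d3:-  best=no-route
  add 149.0.0.0/8 -> H1 at depth 8
  add 149.92.128.0/17 -> H2 at depth 17
  del 149.92.128.0/17 (clear depth 17)
  ? 197.200.1.32  path d0:-→d1:-→d2:-→d3:-→d4:-→d5:-→d6:-→d7:-→d8:-→d9:-→d10:-→d11:-→d12:-→d13:H2→d14:-→d15:-→d16:H0→d17:-→d18:-  best=H0
  ? 124.221.125.1  path d0:-→d1:-→d2:-→d3:-→d4:-→d5:-→d6:-→d7:-→d8:-→d9:-→d10:-→d11:-→d12:-→d13:-→d14:-→d15:-→d16:-→d17:-→d18:-→d19:-→d20:-→d21:-→d22:-→d23:-→d24:-→d25:H1→d26:-→d27:-  best=H1
  add 197.200.0.0/16 -> H2 at depth 16
  ? 197.200.59.99  path d0:-→d1:-→d2:-→d3:-→d4:-→d5:-→d6:-→d7:-→d8:-→d9:-→d10:-→d11:-→d12:-→d13:H2→d14:-→d15:-→d16:H2→d17:-→d18:-→d19:-→d20:-→d21:-→d22:-→d23:-→d24:-→d25:-→d26:-→d27:-→d28:-→d29:-→d30:-→d31:-→d32:H2  best=H2
  ? 149.92.249.209  path d0:-→d1:-→d2:-→d3:-→d4:-→d5:-→d6:-→d7:-→d8:H1→d9:-→d10:-→d11:-→d12:-→d13:-→d14:-→d15:-→d16:-→d17:-→d18:-→d19:-→d20:-→d21:-→d22:-→d23:-→d24:-→d25:-→d26:-→d27:-→d28:-→d29:-→d30:-→d31:-→d32:H1  best=H1
  ? 124.221.125.24  path d0:-→d1:-→d2:-→d3:-→d4:-→d5:-→d6:-→d7:-→d8:-→d9:-→d10:-→d11:-→d12:-→d13:-→d14:-→d15:-→d16:-→d17:-→d18:-→d19:-→d20:-→d21:-→d22:-→d23:-→d24:-→d25:H1→d26:-→d27:-→d28:-→d29:H0  best=H0
  add 16.0.0.0/4 -> H2 at depth 4
  ? 197.200.59.99  path d0:-→d1:-→d2:-→d3:-→d4:-→d5:-→d6:-→d7:-→d8:-→d9:-→d10:-→d11:-→d12:-→d13:H2→d14:-→d15:-→d16:H2→d17:-→d18:-→d19:-→d20:-→d21:-→d22:-→d23:-→d24:-→d25:-→d26:-→d27:-→d28:-→d29:-→d30:-→d31:-→d32:H2  best=H2

== LOOKUPS ==
["H1","H1","no-route","H1","H0","H1","no-route","H0","no-route","H0","H1","no-route","H0","H1","H2","H1","H0","H2"]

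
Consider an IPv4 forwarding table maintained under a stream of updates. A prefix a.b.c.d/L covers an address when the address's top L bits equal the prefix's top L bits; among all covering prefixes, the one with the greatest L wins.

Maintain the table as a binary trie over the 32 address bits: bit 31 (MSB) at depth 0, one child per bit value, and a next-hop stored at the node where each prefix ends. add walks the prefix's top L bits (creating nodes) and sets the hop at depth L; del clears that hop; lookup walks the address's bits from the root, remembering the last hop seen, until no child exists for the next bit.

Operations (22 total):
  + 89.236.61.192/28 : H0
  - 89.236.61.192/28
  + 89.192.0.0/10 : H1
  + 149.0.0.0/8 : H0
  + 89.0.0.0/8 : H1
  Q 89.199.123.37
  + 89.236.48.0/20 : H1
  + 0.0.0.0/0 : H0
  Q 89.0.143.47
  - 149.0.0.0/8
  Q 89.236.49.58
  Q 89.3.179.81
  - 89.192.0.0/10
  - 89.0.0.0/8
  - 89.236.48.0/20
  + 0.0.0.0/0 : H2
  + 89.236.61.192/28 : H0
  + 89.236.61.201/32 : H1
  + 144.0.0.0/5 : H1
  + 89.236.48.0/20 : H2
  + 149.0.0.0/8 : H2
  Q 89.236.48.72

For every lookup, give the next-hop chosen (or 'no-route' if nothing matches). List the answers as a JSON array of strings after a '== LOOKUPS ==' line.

Process each operation:
  add 89.236.61.192/28 -> H0 at depth 28
  del 89.236.61.192/28 (clear depth 28)
  add 89.192.0.0/10 -> H1 at depth 10
  add 149.0.0.0/8 -> H0 at depth 8
  add 89.0.0.0/8 -> H1 at depth 8
  Q 89.199.123.37: descend 0101100111 ; hops seen [H1,H1] ; pick H1
  add 89.236.48.0/20 -> H1 at depth 20
  add 0.0.0.0/0 -> H0 at depth 0
  Q 89.0.143.47: descend 01011001 ; hops seen [H0,H1] ; pick H1
  del 149.0.0.0/8 (clear depth 8)
  Q 89.236.49.58: descend 01011001111011000011 ; hops seen [H0,H1,H1,H1] ; pick H1
  Q 89.3.179.81: descend 01011001 ; hops seen [H0,H1] ; pick H1
  del 89.192.0.0/10 (clear depth 10)
  del 89.0.0.0/8 (clear depth 8)
  del 89.236.48.0/20 (clear depth 20)
  add 0.0.0.0/0 -> H2 at depth 0
  add 89.236.61.192/28 -> H0 at depth 28
  add 89.236.61.201/32 -> H1 at depth 32
  add 144.0.0.0/5 -> H1 at depth 5
  add 89.236.48.0/20 -> H2 at depth 20
  add 149.0.0.0/8 -> H2 at depth 8
  Q 89.236.48.72: descend 01011001111011000011 ; hops seen [H2,H2] ; pick H2

== LOOKUPS ==
["H1","H1","H1","H1","H2"]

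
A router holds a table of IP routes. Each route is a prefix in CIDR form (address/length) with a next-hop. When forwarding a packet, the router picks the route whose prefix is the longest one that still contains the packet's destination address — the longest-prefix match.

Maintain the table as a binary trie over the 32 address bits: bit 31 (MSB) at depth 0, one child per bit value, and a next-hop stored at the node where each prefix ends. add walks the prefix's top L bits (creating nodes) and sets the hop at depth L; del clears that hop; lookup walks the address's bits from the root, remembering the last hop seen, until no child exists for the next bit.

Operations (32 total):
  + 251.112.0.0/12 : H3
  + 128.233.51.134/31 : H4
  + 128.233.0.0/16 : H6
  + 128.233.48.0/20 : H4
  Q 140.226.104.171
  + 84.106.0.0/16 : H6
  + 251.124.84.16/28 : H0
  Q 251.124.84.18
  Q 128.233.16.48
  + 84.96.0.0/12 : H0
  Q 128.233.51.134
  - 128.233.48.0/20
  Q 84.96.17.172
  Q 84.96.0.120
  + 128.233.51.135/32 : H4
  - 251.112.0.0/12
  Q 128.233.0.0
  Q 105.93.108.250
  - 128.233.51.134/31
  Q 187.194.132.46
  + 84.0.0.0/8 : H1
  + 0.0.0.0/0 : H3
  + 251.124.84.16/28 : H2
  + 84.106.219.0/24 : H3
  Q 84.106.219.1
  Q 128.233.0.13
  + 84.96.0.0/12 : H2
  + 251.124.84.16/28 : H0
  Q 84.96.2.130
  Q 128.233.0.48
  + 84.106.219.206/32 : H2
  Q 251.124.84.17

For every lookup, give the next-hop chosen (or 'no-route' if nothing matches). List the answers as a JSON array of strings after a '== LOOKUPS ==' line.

Process each operation:
  add 251.112.0.0/12 -> H3 at depth 12
  add 128.233.51.134/31 -> H4 at depth 31
  add 128.233.0.0/16 -> H6 at depth 16
  add 128.233.48.0/20 -> H4 at depth 20
  Q 140.226.104.171: descend 1000 ; hops seen [∅] ; pick no-route
  add 84.106.0.0/16 -> H6 at depth 16
  add 251.124.84.16/28 -> H0 at depth 28
  Q 251.124.84.18: descend 1111101101111100010101000001 ; hops seen [H3,H0] ; pick H0
  Q 128.233.16.48: descend 100000001110100100 ; hops seen [H6] ; pick H6
  add 84.96.0.0/12 -> H0 at depth 12
  Q 128.233.51.134: descend 1000000011101001001100111000011 ; hops seen [H6,H4,H4] ; pick H4
  del 128.233.48.0/20 (clear depth 20)
  Q 84.96.17.172: descend 010101000110 ; hops seen [H0] ; pick H0
  Q 84.96.0.120: descend 010101000110 ; hops seen [H0] ; pick H0
  add 128.233.51.135/32 -> H4 at depth 32
  del 251.112.0.0/12 (clear depth 12)
  Q 128.233.0.0: descend 100000001110100100 ; hops seen [H6] ; pick H6
  Q 105.93.108.250: descend 01 ; hops seen [∅] ; pick no-route
  del 128.233.51.134/31 (clear depth 31)
  Q 187.194.132.46: descend 10 ; hops seen [∅] ; pick no-route
  add 84.0.0.0/8 -> H1 at depth 8
  add 0.0.0.0/0 -> H3 at depth 0
  add 251.124.84.16/28 -> H2 at depth 28
  add 84.106.219.0/24 -> H3 at depth 24
  Q 84.106.219.1: descend 010101000110101011011011 ; hops seen [H3,H1,H0,H6,H3] ; pick H3
  Q 128.233.0.13: descend 100000001110100100 ; hops seen [H3,H6] ; pick H6
  add 84.96.0.0/12 -> H2 at depth 12
  add 251.124.84.16/28 -> H0 at depth 28
  Q 84.96.2.130: descend 010101000110 ; hops seen [H3,H1,H2] ; pick H2
  Q 128.233.0.48: descend 100000001110100100 ; hops seen [H3,H6] ; pick H6
  add 84.106.219.206/32 -> H2 at depth 32
  Q 251.124.84.17: descend 1111101101111100010101000001 ; hops seen [H3,H0] ; pick H0

== LOOKUPS ==
["no-route","H0","H6","H4","H0","H0","H6","no-route","no-route","H3","H6","H2","H6","H0"]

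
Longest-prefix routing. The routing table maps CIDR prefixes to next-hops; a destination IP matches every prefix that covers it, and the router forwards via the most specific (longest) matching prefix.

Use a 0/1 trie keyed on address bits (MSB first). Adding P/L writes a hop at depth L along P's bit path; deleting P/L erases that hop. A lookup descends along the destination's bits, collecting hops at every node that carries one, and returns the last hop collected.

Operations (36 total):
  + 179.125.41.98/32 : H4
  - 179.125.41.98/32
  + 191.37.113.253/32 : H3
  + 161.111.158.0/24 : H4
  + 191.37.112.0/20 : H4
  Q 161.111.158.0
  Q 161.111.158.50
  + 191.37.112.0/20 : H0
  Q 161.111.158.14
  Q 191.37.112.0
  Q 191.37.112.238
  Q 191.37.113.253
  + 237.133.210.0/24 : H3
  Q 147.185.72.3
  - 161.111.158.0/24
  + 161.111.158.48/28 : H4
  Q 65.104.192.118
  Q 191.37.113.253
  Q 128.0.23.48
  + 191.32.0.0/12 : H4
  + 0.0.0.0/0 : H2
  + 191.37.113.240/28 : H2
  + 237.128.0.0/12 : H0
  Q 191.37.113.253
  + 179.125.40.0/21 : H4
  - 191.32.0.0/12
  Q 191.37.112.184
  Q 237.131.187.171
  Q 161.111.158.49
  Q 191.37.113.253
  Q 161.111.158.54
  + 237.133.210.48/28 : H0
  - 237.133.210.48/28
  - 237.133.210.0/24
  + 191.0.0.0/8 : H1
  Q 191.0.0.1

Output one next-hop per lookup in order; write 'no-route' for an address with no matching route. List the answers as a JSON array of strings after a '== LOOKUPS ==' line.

Trace:
  add 179.125.41.98/32 -> H4 at depth 32
  del 179.125.41.98/32 (clear depth 32)
  add 191.37.113.253/32 -> H3 at depth 32
  add 161.111.158.0/24 -> H4 at depth 24
  add 191.37.112.0/20 -> H4 at depth 20
  ? 161.111.158.0  path d0:-→d1:-→d2:-→d3:-→d4:-→d5:-→d6:-→d7:-→d8:-→d9:-→d10:-→d11:-→d12:-→d13:-→d14:-→d15:-→d16:-→d17:-→d18:-→d19:-→d20:-→d21:-→d22:-→d23:-→d24:H4  best=H4
  ? 161.111.158.50  path d0:-→d1:-→d2:-→d3:-→d4:-→d5:-→d6:-→d7:-→d8:-→d9:-→d10:-→d11:-→d12:-→d13:-→d14:-→d15:-→d16:-→d17:-→d18:-→d19:-→d20:-→d21:-→d22:-→d23:-→d24:H4  best=H4
  add 191.37.112.0/20 -> H0 at depth 20
  ? 161.111.158.14  path d0:-→d1:-→d2:-→d3:-→d4:-→d5:-→d6:-→d7:-→d8:-→d9:-→d10:-→d11:-→d12:-→d13:-→d14:-→d15:-→d16:-→d17:-→d18:-→d19:-→d20:-→d21:-→d22:-→d23:-→d24:H4  best=H4
  ? 191.37.112.0  path d0:-→d1:-→d2:-→d3:-→d4:-→d5:-→d6:-→d7:-→d8:-→d9:-→d10:-→d11:-→d12:-→d13:-→d14:-→d15:-→d16:-→d17:-→d18:-→d19:-→d20:H0→d21:-→d22:-→d23:-  best=H0
  ? 191.37.112.238  path d0:-→d1:-→d2:-→d3:-→d4:-→d5:-→d6:-→d7:-→d8:-→d9:-→d10:-→d11:-→d12:-→d13:-→d14:-→d15:-→d16:-→d17:-→d18:-→d19:-→d20:H0→d21:-→d22:-→d23:-  best=H0
  ? 191.37.113.253  path d0:-→d1:-→d2:-→d3:-→d4:-→d5:-→d6:-→d7:-→d8:-→d9:-→d10:-→d11:-→d12:-→d13:-→d14:-→d15:-→d16:-→d17:-→d18:-→d19:-→d20:H0→d21:-→d22:-→d23:-→d24:-→d25:-→d26:-→d27:-→d28:-→d29:-→d30:-→d31:-→d32:H3  best=H3
  add 237.133.210.0/24 -> H3 at depth 24
  ? 147.185.72.3  path d0:-→d1:-→d2:-  best=no-route
  del 161.111.158.0/24 (clear depth 24)
  add 161.111.158.48/28 -> H4 at depth 28
  ? 65.104.192.118  path d0:-  best=no-route
  ? 191.37.113.253  path d0:-→d1:-→d2:-→d3:-→d4:-→d5:-→d6:-→d7:-→d8:-→d9:-→d10:-→d11:-→d12:-→d13:-→d14:-→d15:-→d16:-→d17:-→d18:-→d19:-→d20:H0→d21:-→d22:-→d23:-→d24:-→d25:-→d26:-→d27:-→d28:-→d29:-→d30:-→d31:-→d32:H3  best=H3
  ? 128.0.23.48  path d0:-→d1:-→d2:-  best=no-route
  add 191.32.0.0/12 -> H4 at depth 12
  add 0.0.0.0/0 -> H2 at depth 0
  add 191.37.113.240/28 -> H2 at depth 28
  add 237.128.0.0/12 -> H0 at depth 12
  ? 191.37.113.253  path d0:H2→d1:-→d2:-→d3:-→d4:-→d5:-→d6:-→d7:-→d8:-→d9:-→d10:-→d11:-→d12:H4→d13:-→d14:-→d15:-→d16:-→d17:-→d18:-→d19:-→d20:H0→d21:-→d22:-→d23:-→d24:-→d25:-→d26:-→d27:-→d28:H2→d29:-→d30:-→d31:-→d32:H3  best=H3
  add 179.125.40.0/21 -> H4 at depth 21
  del 191.32.0.0/12 (clear depth 12)
  ? 191.37.112.184  path d0:H2→d1:-→d2:-→d3:-→d4:-→d5:-→d6:-→d7:-→d8:-→d9:-→d10:-→d11:-→d12:-→d13:-→d14:-→d15:-→d16:-→d17:-→d18:-→d19:-→d20:H0→d21:-→d22:-→d23:-  best=H0
  ? 237.131.187.171  path d0:H2→d1:-→d2:-→d3:-→d4:-→d5:-→d6:-→d7:-→d8:-→d9:-→d10:-→d11:-→d12:H0→d13:-  best=H0
  ? 161.111.158.49  path d0:H2→d1:-→d2:-→d3:-→d4:-→d5:-→d6:-→d7:-→d8:-→d9:-→d10:-→d11:-→d12:-→d13:-→d14:-→d15:-→d16:-→d17:-→d18:-→d19:-→d20:-→d21:-→d22:-→d23:-→d24:-→d25:-→d26:-→d27:-→d28:H4  best=H4
  ? 191.37.113.253  path d0:H2→d1:-→d2:-→d3:-→d4:-→d5:-→d6:-→d7:-→d8:-→d9:-→d10:-→d11:-→d12:-→d13:-→d14:-→d15:-→d16:-→d17:-→d18:-→d19:-→d20:H0→d21:-→d22:-→d23:-→d24:-→d25:-→d26:-→d27:-→d28:H2→d29:-→d30:-→d31:-→d32:H3  best=H3
  ? 161.111.158.54  path d0:H2→d1:-→d2:-→d3:-→d4:-→d5:-→d6:-→d7:-→d8:-→d9:-→d10:-→d11:-→d12:-→d13:-→d14:-→d15:-→d16:-→d17:-→d18:-→d19:-→d20:-→d21:-→d22:-→d23:-→d24:-→d25:-→d26:-→d27:-→d28:H4  best=H4
  add 237.133.210.48/28 -> H0 at depth 28
  del 237.133.210.48/28 (clear depth 28)
  del 237.133.210.0/24 (clear depth 24)
  add 191.0.0.0/8 -> H1 at depth 8
  ? 191.0.0.1  path d0:H2→d1:-→d2:-→d3:-→d4:-→d5:-→d6:-→d7:-→d8:H1→d9:-→d10:-  best=H1

== LOOKUPS ==
["H4","H4","H4","H0","H0","H3","no-route","no-route","H3","no-route","H3","H0","H0","H4","H3","H4","H1"]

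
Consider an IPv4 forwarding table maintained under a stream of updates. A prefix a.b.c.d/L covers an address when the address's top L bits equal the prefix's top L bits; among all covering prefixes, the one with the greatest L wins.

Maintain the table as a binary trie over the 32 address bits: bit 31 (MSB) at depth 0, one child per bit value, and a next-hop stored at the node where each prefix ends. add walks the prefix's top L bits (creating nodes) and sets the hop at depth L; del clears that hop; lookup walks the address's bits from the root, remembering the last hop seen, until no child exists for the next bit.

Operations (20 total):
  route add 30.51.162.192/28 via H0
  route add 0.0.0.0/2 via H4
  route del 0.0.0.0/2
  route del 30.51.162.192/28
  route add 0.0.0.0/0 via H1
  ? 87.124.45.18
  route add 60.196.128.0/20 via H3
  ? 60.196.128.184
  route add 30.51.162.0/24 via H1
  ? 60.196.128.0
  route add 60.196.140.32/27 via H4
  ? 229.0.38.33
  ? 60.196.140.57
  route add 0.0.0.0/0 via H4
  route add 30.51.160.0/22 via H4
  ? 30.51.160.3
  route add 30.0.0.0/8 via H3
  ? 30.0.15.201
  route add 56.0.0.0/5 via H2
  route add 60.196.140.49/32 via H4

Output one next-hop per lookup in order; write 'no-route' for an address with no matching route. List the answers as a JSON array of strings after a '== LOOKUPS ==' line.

Trace:
  add 30.51.162.192/28 -> H0 at depth 28
  add 0.0.0.0/2 -> H4 at depth 2
  del 0.0.0.0/2 (clear depth 2)
  del 30.51.162.192/28 (clear depth 28)
  add 0.0.0.0/0 -> H1 at depth 0
  lookup 87.124.45.18: bits 0 walk d0:H1→d1:- -> H1
  add 60.196.128.0/20 -> H3 at depth 20
  lookup 60.196.128.184: bits 00111100110001001000 walk d0:H1→d1:-→d2:-→d3:-→d4:-→d5:-→d6:-→d7:-→d8:-→d9:-→d10:-→d11:-→d12:-→d13:-→d14:-→d15:-→d16:-→d17:-→d18:-→d19:-→d20:H3 -> H3
  add 30.51.162.0/24 -> H1 at depth 24
  lookup 60.196.128.0: bits 00111100110001001000 walk d0:H1→d1:-→d2:-→d3:-→d4:-→d5:-→d6:-→d7:-→d8:-→d9:-→d10:-→d11:-→d12:-→d13:-→d14:-→d15:-→d16:-→d17:-→d18:-→d19:-→d20:H3 -> H3
  add 60.196.140.32/27 -> H4 at depth 27
  lookup 229.0.38.33: bits ε walk d0:H1 -> H1
  lookup 60.196.140.57: bits 001111001100010010001100001 walk d0:H1→d1:-→d2:-→d3:-→d4:-→d5:-→d6:-→d7:-→d8:-→d9:-→d10:-→d11:-→d12:-→d13:-→d14:-→d15:-→d16:-→d17:-→d18:-→d19:-→d20:H3→d21:-→d22:-→d23:-→d24:-→d25:-→d26:-→d27:H4 -> H4
  add 0.0.0.0/0 -> H4 at depth 0
  add 30.51.160.0/22 -> H4 at depth 22
  lookup 30.51.160.3: bits 0001111000110011101000 walk d0:H4→d1:-→d2:-→d3:-→d4:-→d5:-→d6:-→d7:-→d8:-→d9:-→d10:-→d11:-→d12:-→d13:-→d14:-→d15:-→d16:-→d17:-→d18:-→d19:-→d20:-→d21:-→d22:H4 -> H4
  add 30.0.0.0/8 -> H3 at depth 8
  lookup 30.0.15.201: bits 0001111000 walk d0:H4→d1:-→d2:-→d3:-→d4:-→d5:-→d6:-→d7:-→d8:H3→d9:-→d10:- -> H3
  add 56.0.0.0/5 -> H2 at depth 5
  add 60.196.140.49/32 -> H4 at depth 32

== LOOKUPS ==
["H1","H3","H3","H1","H4","H4","H3"]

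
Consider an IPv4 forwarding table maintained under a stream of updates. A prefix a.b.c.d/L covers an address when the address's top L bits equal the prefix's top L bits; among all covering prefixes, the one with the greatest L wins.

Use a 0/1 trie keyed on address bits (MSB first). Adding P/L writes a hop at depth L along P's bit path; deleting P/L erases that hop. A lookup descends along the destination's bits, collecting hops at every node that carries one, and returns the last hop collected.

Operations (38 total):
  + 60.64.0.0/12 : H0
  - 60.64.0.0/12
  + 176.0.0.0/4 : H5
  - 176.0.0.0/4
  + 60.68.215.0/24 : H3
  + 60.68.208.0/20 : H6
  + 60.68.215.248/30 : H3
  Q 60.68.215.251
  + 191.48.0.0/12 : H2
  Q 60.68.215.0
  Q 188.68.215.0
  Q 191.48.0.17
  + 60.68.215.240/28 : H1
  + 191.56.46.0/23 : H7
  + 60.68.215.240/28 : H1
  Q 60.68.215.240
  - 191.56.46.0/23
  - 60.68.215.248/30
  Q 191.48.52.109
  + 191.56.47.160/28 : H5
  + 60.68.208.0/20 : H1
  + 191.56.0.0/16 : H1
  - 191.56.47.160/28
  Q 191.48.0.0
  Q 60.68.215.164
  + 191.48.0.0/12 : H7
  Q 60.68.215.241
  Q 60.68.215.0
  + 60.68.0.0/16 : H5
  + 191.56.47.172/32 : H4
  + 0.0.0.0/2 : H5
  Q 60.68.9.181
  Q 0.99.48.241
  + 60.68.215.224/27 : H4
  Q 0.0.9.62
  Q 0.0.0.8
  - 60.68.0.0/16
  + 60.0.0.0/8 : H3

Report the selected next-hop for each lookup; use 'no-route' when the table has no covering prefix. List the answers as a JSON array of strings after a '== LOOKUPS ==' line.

Trace:
  add 60.64.0.0/12 -> H0 at depth 12
  - 60.64.0.0/12 clear@12
  add 176.0.0.0/4 -> H5 at depth 4
  - 176.0.0.0/4 clear@4
  add 60.68.215.0/24 -> H3 at depth 24
  add 60.68.208.0/20 -> H6 at depth 20
  add 60.68.215.248/30 -> H3 at depth 30
  ? 60.68.215.251  path d0:-→d1:-→d2:-→d3:-→d4:-→d5:-→d6:-→d7:-→d8:-→d9:-→d10:-→d11:-→d12:-→d13:-→d14:-→d15:-→d16:-→d17:-→d18:-→d19:-→d20:H6→d21:-→d22:-→d23:-→d24:H3→d25:-→d26:-→d27:-→d28:-→d29:-→d30:H3  best=H3
  add 191.48.0.0/12 -> H2 at depth 12
  ? 60.68.215.0  path d0:-→d1:-→d2:-→d3:-→d4:-→d5:-→d6:-→d7:-→d8:-→d9:-→d10:-→d11:-→d12:-→d13:-→d14:-→d15:-→d16:-→d17:-→d18:-→d19:-→d20:H6→d21:-→d22:-→d23:-→d24:H3  best=H3
  ? 188.68.215.0  path d0:-→d1:-→d2:-→d3:-→d4:-→d5:-→d6:-  best=no-route
  ? 191.48.0.17  path d0:-→d1:-→d2:-→d3:-→d4:-→d5:-→d6:-→d7:-→d8:-→d9:-→d10:-→d11:-→d12:H2  best=H2
  add 60.68.215.240/28 -> H1 at depth 28
  add 191.56.46.0/23 -> H7 at depth 23
  add 60.68.215.240/28 -> H1 at depth 28
  ? 60.68.215.240  path d0:-→d1:-→d2:-→d3:-→d4:-→d5:-→d6:-→d7:-→d8:-→d9:-→d10:-→d11:-→d12:-→d13:-→d14:-→d15:-→d16:-→d17:-→d18:-→d19:-→d20:H6→d21:-→d22:-→d23:-→d24:H3→d25:-→d26:-→d27:-→d28:H1  best=H1
  - 191.56.46.0/23 clear@23
  - 60.68.215.248/30 clear@30
  ? 191.48.52.109  path d0:-→d1:-→d2:-→d3:-→d4:-→d5:-→d6:-→d7:-→d8:-→d9:-→d10:-→d11:-→d12:H2  best=H2
  add 191.56.47.160/28 -> H5 at depth 28
  add 60.68.208.0/20 -> H1 at depth 20
  add 191.56.0.0/16 -> H1 at depth 16
  - 191.56.47.160/28 clear@28
  ? 191.48.0.0  path d0:-→d1:-→d2:-→d3:-→d4:-→d5:-→d6:-→d7:-→d8:-→d9:-→d10:-→d11:-→d12:H2  best=H2
  ? 60.68.215.164  path d0:-→d1:-→d2:-→d3:-→d4:-→d5:-→d6:-→d7:-→d8:-→d9:-→d10:-→d11:-→d12:-→d13:-→d14:-→d15:-→d16:-→d17:-→d18:-→d19:-→d20:H1→d21:-→d22:-→d23:-→d24:H3→d25:-  best=H3
  add 191.48.0.0/12 -> H7 at depth 12
  ? 60.68.215.241  path d0:-→d1:-→d2:-→d3:-→d4:-→d5:-→d6:-→d7:-→d8:-→d9:-→d10:-→d11:-→d12:-→d13:-→d14:-→d15:-→d16:-→d17:-→d18:-→d19:-→d20:H1→d21:-→d22:-→d23:-→d24:H3→d25:-→d26:-→d27:-→d28:H1  best=H1
  ? 60.68.215.0  path d0:-→d1:-→d2:-→d3:-→d4:-→d5:-→d6:-→d7:-→d8:-→d9:-→d10:-→d11:-→d12:-→d13:-→d14:-→d15:-→d16:-→d17:-→d18:-→d19:-→d20:H1→d21:-→d22:-→d23:-→d24:H3  best=H3
  add 60.68.0.0/16 -> H5 at depth 16
  add 191.56.47.172/32 -> H4 at depth 32
  add 0.0.0.0/2 -> H5 at depth 2
  ? 60.68.9.181  path d0:-→d1:-→d2:H5→d3:-→d4:-→d5:-→d6:-→d7:-→d8:-→d9:-→d10:-→d11:-→d12:-→d13:-→d14:-→d15:-→d16:H5  best=H5
  ? 0.99.48.241  path d0:-→d1:-→d2:H5  best=H5
  add 60.68.215.224/27 -> H4 at depth 27
  ? 0.0.9.62  path d0:-→d1:-→d2:H5  best=H5
  ? 0.0.0.8  path d0:-→d1:-→d2:H5  best=H5
  - 60.68.0.0/16 clear@16
  add 60.0.0.0/8 -> H3 at depth 8

== LOOKUPS ==
["H3","H3","no-route","H2","H1","H2","H2","H3","H1","H3","H5","H5","H5","H5"]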